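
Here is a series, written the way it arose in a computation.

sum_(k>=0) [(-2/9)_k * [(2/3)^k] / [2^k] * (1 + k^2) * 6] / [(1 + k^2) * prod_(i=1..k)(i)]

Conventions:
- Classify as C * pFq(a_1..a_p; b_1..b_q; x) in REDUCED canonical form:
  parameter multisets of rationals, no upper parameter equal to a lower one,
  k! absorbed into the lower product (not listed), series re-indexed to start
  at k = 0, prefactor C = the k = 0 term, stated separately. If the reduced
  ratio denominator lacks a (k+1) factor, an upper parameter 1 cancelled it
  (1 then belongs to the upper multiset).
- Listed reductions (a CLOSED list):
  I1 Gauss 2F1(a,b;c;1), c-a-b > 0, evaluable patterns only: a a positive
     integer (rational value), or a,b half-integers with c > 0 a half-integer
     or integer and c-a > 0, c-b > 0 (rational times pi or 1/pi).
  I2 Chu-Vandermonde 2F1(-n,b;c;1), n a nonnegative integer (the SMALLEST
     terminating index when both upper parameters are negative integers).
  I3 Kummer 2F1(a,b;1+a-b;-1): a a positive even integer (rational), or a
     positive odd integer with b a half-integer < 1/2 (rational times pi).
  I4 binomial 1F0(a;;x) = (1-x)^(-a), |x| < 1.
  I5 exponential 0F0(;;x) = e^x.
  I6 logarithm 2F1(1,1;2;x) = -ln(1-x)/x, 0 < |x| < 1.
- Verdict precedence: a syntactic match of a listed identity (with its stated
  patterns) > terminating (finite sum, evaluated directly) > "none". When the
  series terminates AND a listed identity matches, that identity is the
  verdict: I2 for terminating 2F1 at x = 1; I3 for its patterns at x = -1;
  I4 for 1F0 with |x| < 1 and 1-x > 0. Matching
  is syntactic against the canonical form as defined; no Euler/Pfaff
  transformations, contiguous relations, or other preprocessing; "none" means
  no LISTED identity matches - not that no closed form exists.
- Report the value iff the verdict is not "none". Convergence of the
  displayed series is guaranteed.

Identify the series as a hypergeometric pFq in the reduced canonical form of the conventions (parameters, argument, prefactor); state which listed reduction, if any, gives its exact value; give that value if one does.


Canonical form: C = 6 times 1F0 with upper {-2/9}, lower {-}, x = 1/3. Verdict: the binomial series (I4) matches (the 1F0 binomial series: exponent 2/9, x = 1/3). Value: 6 * (2/3)^(2/9).

Key step: from the first term 6: the factor k^2 + 1 cancels (top and bottom), leaving prefactor 6.
Adjacent-term ratio: r(k) = (1/3) * (k-2/9) / [(k+1)] - rational; roots negated = parameters, x = (1/3), C = 6.


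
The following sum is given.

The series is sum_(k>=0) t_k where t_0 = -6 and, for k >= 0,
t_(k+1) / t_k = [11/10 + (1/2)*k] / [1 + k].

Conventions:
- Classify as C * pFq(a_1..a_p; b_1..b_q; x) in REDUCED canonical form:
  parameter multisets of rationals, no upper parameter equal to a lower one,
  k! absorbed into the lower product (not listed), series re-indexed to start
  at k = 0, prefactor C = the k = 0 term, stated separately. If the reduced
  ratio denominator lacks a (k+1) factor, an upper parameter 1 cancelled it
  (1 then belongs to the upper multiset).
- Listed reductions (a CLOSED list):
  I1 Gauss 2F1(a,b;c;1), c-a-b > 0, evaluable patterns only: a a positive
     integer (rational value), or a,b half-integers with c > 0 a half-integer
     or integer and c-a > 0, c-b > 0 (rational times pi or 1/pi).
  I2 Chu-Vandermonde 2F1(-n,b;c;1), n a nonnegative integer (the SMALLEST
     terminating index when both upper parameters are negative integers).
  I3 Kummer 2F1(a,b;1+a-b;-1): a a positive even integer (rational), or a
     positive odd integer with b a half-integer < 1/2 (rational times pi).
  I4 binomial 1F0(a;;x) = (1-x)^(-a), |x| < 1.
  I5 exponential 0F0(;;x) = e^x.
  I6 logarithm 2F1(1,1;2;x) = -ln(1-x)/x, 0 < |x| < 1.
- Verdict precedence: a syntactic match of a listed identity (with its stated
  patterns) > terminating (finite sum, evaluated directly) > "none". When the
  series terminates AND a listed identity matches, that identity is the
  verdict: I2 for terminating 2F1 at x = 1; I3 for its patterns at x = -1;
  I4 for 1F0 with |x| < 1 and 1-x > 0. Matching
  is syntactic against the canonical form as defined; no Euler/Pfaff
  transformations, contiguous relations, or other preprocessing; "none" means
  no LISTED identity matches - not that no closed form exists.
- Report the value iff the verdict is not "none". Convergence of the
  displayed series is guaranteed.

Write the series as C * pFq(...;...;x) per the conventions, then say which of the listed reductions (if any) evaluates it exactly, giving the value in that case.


At argument 1/2: a 1F0 with upper {11/5}, lower {-}, scaled by C = -6. Verdict at x = 1/2: binomial (I4) matches (the 1F0 binomial series: exponent -11/5, x = 1/2). Its exact value is (-6) * (1/2)^(-11/5).

Key step: t_0 = -6 here, and the expanded ratio factors over Q; C = -6, x = 1/2, roots give parameters.
Term ratio: r(k) = (1/2) * (k+11/5) / [(k+1)] - rational in k, leading ratio (1/2); with t_0 = -6, classification follows.


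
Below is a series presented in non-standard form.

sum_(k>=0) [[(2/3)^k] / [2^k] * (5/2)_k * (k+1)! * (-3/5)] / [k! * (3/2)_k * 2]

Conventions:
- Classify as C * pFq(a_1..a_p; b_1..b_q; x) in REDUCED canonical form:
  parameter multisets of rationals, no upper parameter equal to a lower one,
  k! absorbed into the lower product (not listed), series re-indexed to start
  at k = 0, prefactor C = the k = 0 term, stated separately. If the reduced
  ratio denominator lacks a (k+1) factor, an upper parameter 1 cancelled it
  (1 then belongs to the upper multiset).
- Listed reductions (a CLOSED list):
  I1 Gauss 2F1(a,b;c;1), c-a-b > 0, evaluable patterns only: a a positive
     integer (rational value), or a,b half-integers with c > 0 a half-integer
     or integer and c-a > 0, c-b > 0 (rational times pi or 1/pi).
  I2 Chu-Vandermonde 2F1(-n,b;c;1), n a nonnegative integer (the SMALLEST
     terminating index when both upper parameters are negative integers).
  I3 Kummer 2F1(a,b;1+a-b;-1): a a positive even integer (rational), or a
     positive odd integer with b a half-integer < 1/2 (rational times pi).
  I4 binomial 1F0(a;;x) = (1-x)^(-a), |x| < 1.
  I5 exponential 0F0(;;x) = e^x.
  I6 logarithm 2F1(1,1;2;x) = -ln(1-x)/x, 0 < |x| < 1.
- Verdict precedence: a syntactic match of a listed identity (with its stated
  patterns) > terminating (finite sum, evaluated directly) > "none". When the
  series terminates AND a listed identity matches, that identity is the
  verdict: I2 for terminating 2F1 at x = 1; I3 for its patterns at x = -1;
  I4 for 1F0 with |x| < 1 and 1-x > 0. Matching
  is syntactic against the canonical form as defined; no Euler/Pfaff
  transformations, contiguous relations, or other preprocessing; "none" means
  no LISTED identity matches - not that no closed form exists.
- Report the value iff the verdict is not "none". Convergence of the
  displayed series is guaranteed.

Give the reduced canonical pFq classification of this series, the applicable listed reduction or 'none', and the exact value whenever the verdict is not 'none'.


This is -3/10 * 2F1(2, 5/2; 3/2; 1/3) in reduced canonical form. Verdict: no listed reduction: x = 1/3 and upper {2, 5/2} fail every I1-I6 pattern.

Key step: t_0 = -3/10 here, and the two k-th powers (prefactor -3/10) combine into one argument.
Ratio: r(k) = (1/3) * (k+2) (k+5/2) / [(k+3/2) (k+1)] - rational in k. x = (1/3); t_0 = -3/10; negate the roots.


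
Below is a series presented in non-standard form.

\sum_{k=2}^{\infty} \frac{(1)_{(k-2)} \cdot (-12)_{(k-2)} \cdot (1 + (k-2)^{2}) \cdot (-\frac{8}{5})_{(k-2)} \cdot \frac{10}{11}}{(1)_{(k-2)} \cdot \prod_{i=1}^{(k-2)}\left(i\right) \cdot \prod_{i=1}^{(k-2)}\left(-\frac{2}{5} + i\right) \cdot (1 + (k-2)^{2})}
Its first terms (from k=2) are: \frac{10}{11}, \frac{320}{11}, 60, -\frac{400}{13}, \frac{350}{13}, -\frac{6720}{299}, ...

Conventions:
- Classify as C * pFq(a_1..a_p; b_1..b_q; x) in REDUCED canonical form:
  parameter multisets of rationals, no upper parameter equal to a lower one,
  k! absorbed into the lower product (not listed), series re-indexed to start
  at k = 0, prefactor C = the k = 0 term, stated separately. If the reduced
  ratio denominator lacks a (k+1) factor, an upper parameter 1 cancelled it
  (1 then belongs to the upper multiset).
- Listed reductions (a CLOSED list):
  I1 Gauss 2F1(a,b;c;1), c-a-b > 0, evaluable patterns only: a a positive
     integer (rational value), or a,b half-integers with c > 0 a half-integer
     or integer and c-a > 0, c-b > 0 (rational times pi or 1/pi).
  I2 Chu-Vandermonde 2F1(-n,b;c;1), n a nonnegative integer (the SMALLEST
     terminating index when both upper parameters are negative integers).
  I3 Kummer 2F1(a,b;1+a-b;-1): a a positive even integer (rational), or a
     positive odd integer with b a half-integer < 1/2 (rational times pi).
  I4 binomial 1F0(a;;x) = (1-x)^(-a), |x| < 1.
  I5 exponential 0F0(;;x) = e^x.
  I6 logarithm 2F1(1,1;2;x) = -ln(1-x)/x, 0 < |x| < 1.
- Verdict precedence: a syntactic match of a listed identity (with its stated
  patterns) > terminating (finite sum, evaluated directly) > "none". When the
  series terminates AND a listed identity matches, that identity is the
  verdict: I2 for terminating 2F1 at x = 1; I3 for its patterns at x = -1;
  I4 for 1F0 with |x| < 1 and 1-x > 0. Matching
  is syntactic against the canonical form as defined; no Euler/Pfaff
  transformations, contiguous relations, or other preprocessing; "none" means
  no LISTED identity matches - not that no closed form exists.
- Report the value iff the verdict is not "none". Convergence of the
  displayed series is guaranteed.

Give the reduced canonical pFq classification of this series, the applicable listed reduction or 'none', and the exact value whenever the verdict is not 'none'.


At argument 1: a 2F1 with upper {-12, -\frac{8}{5}}, lower {\frac{3}{5}}, scaled by C = \frac{10}{11}. Verdict at x = 1: Vandermonde's identity (I2) matches (terminating 2F1 at x = 1 with n = 12, b = -8/5, c = \frac{3}{5}). Its exact value is \frac{92261890}{1255729}.

Key observation: t_0 = \frac{10}{11} here, and the parameter 1 appears in both the upper and lower lists and cancels (alongside the other common factor).
Term ratio: r(k) = 1 * (k-12) (k-\frac{8}{5}) / [(k+\frac{3}{5}) (k+1)] - poly over poly, x = 1 from leading terms; C = \frac{10}{11} at k = 0.


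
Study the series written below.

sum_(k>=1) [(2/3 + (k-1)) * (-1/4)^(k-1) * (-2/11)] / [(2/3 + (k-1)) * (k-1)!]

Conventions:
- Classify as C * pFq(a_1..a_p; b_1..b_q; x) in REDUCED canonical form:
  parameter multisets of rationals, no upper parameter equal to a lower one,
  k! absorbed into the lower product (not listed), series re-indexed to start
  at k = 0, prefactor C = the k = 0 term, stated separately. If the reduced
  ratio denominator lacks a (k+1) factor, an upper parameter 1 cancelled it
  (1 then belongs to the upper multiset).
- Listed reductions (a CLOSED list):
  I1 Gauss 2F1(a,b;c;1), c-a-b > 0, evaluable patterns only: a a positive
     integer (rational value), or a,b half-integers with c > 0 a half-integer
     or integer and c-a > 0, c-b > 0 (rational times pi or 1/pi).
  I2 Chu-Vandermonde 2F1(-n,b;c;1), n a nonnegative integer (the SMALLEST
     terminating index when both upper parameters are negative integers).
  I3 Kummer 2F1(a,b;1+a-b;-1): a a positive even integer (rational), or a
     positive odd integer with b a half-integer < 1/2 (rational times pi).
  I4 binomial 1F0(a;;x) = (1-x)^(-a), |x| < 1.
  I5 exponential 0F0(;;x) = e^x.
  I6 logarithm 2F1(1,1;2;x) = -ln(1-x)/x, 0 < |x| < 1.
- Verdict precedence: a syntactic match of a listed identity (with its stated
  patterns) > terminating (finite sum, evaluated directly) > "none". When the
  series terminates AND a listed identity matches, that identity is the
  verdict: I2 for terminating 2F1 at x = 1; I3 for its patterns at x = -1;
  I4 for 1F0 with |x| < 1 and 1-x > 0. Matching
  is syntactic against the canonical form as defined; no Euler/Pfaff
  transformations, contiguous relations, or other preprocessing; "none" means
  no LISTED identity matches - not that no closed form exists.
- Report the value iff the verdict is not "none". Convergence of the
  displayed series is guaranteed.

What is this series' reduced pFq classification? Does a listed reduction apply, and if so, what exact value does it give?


x = -1/4 here; the reduced form reads 0F0, upper {-}, lower {-}, C = -2/11. Verdict: exponential (I5) fires (the 0F0 exponential series at x = -1/4). Exact value: (-2/11) * e^(-1/4).

Key step: with t_0 = -2/11, striking the common factor k + 2/3 reduces the term (C = -2/11, x = -1/4).
Step ratio: r(k) = (-1/4) * 1 / [(k+1)] - rational in k. x = (-1/4); t_0 = -2/11; negate the roots.


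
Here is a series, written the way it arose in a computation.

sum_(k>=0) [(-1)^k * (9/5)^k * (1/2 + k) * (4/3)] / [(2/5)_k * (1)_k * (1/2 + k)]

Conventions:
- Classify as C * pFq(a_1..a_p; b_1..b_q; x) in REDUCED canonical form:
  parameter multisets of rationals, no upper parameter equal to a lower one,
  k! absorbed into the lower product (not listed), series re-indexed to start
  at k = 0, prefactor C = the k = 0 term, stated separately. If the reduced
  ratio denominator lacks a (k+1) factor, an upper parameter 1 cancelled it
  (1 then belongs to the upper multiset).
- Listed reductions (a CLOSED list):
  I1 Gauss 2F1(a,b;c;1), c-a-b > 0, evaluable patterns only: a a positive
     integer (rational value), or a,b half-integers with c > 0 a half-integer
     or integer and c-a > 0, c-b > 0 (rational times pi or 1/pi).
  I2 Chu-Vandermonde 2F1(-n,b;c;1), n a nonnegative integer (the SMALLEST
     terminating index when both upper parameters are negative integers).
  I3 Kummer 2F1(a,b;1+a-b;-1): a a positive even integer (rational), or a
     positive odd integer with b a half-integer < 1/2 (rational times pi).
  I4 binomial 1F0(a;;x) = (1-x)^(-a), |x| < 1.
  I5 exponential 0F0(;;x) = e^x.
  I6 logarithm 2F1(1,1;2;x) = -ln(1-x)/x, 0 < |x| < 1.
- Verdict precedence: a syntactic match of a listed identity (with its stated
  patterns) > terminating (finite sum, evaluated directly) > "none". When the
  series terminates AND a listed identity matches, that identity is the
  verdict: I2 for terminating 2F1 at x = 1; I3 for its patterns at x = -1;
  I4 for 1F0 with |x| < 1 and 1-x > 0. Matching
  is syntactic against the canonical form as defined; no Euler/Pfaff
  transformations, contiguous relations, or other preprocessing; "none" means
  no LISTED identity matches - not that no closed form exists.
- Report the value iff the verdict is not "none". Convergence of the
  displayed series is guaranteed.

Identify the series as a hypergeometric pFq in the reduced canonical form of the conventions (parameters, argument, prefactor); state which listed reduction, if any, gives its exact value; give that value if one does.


Canonical form: C = 4/3 times 0F1 with upper {-}, lower {2/5}, x = -9/5. Verdict: none. No listed pattern accepts 0F1(-; 2/5; -9/5).

Key observation: t_0 being 4/3, striking the common factor k + 1/2 reduces the term (prefactor 4/3).
Step ratio: r(k) = (-9/5) * 1 / [(k+2/5) (k+1)] - rational in k, leading ratio (-9/5); with t_0 = 4/3, classification follows.


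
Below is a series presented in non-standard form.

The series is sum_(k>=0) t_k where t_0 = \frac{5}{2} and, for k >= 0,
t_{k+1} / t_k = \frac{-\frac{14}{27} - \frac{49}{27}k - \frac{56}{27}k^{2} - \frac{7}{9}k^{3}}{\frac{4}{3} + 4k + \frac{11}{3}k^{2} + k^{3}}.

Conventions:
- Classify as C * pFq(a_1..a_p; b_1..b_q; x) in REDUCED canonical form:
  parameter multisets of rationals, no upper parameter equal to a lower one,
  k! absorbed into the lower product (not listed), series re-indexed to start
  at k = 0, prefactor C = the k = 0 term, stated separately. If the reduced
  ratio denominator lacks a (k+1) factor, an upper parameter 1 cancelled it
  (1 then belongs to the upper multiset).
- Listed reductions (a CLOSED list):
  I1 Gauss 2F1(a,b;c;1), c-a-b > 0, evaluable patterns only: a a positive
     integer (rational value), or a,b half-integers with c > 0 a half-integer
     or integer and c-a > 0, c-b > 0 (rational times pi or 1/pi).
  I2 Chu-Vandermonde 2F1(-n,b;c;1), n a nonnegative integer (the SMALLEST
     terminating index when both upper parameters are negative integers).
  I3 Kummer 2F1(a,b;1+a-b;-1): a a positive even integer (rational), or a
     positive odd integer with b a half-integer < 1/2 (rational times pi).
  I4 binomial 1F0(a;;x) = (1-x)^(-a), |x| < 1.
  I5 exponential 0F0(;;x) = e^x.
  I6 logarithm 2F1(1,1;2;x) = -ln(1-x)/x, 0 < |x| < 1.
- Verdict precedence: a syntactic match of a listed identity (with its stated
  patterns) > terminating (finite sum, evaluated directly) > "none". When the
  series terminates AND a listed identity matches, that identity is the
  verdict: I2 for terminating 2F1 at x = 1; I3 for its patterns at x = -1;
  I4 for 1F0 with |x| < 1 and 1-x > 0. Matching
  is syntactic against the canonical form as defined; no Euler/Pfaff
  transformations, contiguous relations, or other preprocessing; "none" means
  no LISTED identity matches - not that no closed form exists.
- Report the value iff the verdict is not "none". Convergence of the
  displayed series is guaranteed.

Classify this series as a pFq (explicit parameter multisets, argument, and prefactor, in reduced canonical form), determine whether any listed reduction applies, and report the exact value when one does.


Classification (C = \frac{5}{2}): 2F1 with upper {1, 1}, lower {2}, argument x = -\frac{7}{9}. Verdict (x = -\frac{7}{9}): the logarithmic series (I6) applies (the logarithm: parameters (1,1;2), x = -\frac{7}{9}). Hence: \frac{45}{14} \cdot \ln\left(\frac{16}{9}\right).

First insight: x = -\frac{7}{9} and roots of the ratio polynomials (C = 5/2) are the negated parameters.
Adjacent-term ratio: r(k) = -\frac{7}{9} * (k+1) (k+1) / [(k+2) (k+1)] - rational in k, leading ratio -\frac{7}{9}; with t_0 = \frac{5}{2}, classification follows.


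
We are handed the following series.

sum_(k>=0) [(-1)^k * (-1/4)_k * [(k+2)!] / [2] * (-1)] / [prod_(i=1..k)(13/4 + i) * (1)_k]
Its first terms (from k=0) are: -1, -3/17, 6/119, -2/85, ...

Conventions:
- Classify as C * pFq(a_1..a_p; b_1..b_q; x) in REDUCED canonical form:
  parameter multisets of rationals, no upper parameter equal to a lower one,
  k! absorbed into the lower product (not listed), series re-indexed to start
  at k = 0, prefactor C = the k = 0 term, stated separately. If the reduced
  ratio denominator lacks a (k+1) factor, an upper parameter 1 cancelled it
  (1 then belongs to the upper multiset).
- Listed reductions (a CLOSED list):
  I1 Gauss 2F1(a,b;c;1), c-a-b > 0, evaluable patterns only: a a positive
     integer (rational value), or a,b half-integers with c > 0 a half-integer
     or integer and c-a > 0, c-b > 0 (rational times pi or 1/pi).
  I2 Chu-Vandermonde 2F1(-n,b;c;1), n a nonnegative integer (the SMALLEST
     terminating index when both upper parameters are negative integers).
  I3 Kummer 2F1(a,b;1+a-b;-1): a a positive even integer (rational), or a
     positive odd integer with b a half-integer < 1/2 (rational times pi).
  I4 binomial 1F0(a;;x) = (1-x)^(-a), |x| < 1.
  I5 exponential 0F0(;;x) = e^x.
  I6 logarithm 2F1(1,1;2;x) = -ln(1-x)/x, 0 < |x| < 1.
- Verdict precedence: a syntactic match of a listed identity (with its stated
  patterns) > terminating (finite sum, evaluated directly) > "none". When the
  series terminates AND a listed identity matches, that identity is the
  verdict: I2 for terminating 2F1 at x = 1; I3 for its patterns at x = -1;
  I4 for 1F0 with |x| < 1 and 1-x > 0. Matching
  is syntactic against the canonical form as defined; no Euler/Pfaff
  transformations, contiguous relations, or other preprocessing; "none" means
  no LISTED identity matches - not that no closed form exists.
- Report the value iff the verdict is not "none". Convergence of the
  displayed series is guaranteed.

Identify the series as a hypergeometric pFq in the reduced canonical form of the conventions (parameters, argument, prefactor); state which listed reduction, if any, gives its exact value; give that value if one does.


Classification (C = -1): 2F1 with upper {-1/4, 3}, lower {17/4}, argument x = -1. Verdict: none - at argument -1 the multisets {-1/4, 3} ; {17/4} match no listed identity.

Key observation: x = (-1) and (1)_k (C = -1) is k! itself.
Term ratio: r(k) = (-1) * (k-1/4) (k+3) / [(k+17/4) (k+1)] - rational in k. x = (-1); t_0 = -1; negate the roots.


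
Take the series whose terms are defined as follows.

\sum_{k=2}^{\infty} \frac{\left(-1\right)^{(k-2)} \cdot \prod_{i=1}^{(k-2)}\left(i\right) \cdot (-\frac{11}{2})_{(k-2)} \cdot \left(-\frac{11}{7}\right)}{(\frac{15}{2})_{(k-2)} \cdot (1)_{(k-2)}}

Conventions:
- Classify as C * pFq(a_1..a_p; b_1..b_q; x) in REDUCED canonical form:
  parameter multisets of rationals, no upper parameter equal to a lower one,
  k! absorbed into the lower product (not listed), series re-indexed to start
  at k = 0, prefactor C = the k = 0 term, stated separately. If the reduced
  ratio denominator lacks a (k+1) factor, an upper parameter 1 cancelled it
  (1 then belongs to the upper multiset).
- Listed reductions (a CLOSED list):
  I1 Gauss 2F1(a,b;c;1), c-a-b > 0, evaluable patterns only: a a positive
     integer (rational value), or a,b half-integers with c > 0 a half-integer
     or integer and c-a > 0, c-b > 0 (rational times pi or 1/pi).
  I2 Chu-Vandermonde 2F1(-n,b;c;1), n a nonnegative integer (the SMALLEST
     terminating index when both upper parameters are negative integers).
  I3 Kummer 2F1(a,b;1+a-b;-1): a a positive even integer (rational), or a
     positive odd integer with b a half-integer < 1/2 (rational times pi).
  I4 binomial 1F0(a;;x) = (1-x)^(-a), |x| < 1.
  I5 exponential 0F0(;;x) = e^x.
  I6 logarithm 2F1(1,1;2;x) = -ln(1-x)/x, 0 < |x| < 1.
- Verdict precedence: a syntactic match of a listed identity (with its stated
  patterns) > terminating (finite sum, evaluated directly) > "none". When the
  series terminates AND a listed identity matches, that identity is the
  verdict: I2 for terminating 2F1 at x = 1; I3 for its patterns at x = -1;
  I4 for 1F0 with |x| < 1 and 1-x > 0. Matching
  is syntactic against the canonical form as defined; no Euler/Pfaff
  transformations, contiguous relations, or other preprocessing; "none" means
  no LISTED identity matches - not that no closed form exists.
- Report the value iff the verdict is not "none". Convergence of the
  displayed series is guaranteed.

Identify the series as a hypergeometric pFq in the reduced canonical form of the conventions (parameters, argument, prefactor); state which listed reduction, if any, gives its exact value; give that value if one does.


The series (x = -1) is 2F1: upper {-\frac{11}{2}, 1}, lower {\frac{15}{2}}, prefactor -\frac{11}{7}. Verdict at x = -1: Kummer (I3) matches (x = -1; c = \frac{15}{2} equals 1+a-b for upper {-\frac{11}{2}, 1}: listed pattern). Sum: \left(-\frac{4719}{4096}\right) \cdot \pi.

Key observation: with t_0 = -\frac{11}{7}, (1)_k (prefactor -11/7) is k! itself.
Term ratio: r(k) = -1 * (k-\frac{11}{2}) (k+1) / [(k+\frac{15}{2}) (k+1)] - rational in k, leading ratio -1; with t_0 = -\frac{11}{7}, classification follows.


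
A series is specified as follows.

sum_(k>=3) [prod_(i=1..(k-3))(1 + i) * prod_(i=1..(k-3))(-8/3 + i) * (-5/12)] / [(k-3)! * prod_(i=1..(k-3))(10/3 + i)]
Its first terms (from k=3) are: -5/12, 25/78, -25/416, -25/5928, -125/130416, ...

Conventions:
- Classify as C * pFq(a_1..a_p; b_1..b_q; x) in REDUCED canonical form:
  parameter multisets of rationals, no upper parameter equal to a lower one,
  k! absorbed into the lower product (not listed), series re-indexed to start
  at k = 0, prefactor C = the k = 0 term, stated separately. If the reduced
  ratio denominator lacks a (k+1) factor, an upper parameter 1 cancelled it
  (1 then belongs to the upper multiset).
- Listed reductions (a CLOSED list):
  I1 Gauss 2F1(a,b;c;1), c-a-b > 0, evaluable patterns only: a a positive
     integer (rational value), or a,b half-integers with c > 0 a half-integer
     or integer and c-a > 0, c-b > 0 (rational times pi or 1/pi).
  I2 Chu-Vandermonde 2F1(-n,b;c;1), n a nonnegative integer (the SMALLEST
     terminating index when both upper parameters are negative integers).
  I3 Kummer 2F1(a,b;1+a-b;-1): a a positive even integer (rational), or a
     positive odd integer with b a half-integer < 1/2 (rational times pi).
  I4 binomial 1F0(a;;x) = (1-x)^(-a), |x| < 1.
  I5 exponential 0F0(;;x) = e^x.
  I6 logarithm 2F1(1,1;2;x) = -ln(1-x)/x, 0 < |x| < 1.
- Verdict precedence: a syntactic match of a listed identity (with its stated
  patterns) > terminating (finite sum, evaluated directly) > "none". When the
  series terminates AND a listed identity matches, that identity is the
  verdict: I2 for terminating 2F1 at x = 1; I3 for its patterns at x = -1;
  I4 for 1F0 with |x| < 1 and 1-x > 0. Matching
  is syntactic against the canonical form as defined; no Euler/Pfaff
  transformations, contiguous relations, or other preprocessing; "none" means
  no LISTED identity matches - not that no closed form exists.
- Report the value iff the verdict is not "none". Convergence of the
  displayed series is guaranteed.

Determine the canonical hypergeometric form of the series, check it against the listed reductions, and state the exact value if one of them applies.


Canonical form: C = -5/12 times 2F1 with upper {-5/3, 2}, lower {13/3}, x = 1. Verdict: this is the Gauss summation I1 (x = 1: the Gamma ratio telescopes since c-a-b = 4 > 0 and a = 2 in Z>0). Exact value: -35/216.

Structural cue: t_0 being -5/12, the running product (C = -5/12) telescopes to a rising factorial.
Adjacent-term ratio: r(k) = 1 * (k-5/3) (k+2) / [(k+13/3) (k+1)] - rational in k, leading ratio 1; with t_0 = -5/12, classification follows.


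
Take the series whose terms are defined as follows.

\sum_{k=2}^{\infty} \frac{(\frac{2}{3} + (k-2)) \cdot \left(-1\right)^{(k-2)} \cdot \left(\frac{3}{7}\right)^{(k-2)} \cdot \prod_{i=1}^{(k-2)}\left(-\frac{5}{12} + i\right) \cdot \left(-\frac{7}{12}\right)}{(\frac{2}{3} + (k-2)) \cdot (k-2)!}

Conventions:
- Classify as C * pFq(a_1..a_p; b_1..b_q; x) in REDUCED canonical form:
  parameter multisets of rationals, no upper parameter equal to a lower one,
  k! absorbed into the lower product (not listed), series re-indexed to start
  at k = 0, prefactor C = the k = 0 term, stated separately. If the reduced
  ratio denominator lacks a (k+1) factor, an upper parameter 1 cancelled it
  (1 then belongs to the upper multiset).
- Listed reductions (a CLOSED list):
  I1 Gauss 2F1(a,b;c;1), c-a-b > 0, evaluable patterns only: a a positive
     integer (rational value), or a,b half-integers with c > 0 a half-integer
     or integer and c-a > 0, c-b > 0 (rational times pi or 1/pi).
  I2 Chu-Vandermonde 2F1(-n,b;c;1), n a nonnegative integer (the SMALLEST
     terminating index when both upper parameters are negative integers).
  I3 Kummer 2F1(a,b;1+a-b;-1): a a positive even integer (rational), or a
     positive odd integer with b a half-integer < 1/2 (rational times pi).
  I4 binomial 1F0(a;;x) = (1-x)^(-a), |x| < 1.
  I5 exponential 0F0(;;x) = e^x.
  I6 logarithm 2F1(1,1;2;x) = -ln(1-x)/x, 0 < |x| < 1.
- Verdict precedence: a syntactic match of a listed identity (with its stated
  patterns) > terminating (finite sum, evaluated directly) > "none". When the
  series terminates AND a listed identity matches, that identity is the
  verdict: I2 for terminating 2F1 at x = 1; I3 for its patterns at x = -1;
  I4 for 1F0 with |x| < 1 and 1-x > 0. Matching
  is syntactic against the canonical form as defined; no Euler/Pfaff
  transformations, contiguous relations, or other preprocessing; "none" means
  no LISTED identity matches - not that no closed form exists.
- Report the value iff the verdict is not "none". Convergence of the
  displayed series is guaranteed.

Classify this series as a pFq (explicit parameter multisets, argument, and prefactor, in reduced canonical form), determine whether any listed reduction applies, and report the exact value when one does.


The series (x = -\frac{3}{7}) is 1F0: upper {\frac{7}{12}}, lower {-}, prefactor -\frac{7}{12}. Verdict: this is binomial (I4) (the 1F0 binomial series: exponent -7/12, x = -\frac{3}{7}). Sum: \left(-\frac{7}{12}\right) \cdot \left(\frac{10}{7}\right)^{-\frac{7}{12}}.

Structural cue: t_0 being -\frac{7}{12}, k + 2/3 divides numerator and denominator alike; prefactor -7/12 after cancelling.
Ratio: r(k) = -\frac{3}{7} * (k+\frac{7}{12}) / [(k+1)] - rational in k, leading ratio -\frac{3}{7}; with t_0 = -\frac{7}{12}, classification follows.


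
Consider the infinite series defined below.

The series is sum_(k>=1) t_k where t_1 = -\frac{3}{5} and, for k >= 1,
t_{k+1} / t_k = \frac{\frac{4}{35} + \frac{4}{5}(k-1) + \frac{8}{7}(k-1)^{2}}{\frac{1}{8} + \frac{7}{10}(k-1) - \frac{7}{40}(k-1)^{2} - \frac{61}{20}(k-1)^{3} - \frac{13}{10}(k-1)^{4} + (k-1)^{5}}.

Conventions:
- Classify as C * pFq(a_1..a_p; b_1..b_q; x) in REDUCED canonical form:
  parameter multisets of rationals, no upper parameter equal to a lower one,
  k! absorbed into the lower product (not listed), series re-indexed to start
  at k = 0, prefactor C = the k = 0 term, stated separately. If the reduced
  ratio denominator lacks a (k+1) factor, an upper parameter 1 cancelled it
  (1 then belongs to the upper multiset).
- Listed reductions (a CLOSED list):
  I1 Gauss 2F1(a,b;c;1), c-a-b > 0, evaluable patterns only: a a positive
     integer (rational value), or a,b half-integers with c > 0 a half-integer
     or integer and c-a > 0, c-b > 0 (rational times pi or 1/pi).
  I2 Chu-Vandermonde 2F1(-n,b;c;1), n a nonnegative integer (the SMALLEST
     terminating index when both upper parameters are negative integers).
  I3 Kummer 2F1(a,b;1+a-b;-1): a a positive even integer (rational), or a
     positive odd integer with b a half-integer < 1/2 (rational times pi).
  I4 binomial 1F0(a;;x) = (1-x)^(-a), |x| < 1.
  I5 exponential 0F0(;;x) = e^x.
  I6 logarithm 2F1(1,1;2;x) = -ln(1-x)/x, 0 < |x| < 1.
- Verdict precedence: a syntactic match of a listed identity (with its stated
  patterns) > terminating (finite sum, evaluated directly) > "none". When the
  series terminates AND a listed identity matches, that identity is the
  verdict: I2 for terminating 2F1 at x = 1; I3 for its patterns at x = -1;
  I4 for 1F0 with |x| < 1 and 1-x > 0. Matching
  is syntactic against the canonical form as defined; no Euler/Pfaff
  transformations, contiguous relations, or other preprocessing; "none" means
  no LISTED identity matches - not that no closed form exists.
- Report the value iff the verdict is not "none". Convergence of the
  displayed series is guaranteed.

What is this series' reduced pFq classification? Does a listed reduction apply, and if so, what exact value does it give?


Canonical form: C = -\frac{3}{5} times 0F2 with upper {-}, lower {-\frac{5}{2}, -\frac{1}{2}}, x = \frac{8}{7}. Verdict: none (x = \frac{8}{7}): each listed identity misses the multisets {-} ; {-\frac{5}{2}, -\frac{1}{2}}.

The tell: with t_0 = -\frac{3}{5}, the parameter 1/5 appears in both the upper and lower lists and cancels (alongside the other common factor).
Term ratio: r(k) = \frac{8}{7} * 1 / [(k-\frac{5}{2}) (k-\frac{1}{2}) (k+1)] - poly over poly, x = \frac{8}{7} from leading terms; C = -\frac{3}{5} at k = 0.


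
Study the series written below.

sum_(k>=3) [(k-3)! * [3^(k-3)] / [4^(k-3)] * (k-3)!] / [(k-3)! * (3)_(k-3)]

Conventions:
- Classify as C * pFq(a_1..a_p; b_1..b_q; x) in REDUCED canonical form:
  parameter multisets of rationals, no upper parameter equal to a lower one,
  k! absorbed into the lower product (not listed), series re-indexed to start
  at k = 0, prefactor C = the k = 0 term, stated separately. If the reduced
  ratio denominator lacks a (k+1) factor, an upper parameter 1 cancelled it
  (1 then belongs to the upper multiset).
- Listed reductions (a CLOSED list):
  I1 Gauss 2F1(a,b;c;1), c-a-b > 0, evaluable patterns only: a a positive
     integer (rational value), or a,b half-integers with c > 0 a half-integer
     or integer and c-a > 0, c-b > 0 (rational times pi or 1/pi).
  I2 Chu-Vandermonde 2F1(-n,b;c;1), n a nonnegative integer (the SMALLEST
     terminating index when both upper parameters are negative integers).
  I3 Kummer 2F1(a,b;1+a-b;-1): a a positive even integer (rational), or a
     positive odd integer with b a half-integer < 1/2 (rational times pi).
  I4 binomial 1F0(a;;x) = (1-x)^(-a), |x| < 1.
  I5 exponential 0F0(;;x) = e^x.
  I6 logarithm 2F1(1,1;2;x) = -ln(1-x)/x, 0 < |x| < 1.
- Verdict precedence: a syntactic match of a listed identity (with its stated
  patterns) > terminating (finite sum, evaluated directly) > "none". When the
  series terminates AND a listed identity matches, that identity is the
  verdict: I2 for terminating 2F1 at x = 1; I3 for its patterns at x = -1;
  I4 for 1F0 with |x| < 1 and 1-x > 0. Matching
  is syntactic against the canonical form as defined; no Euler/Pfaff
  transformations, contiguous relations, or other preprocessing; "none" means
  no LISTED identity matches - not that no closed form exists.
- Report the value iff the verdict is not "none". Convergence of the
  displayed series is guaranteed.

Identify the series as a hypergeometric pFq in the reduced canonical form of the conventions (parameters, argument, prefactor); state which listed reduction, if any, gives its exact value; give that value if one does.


Canonical form: C = 1 times 2F1 with upper {1, 1}, lower {3}, x = 3/4. Verdict: no listed reduction: x = 3/4 and upper {1, 1} fail every I1-I6 pattern.

The tell: with t_0 = 1, the factorial ratio (C = 1) (k+a-1)!/(a-1)! is a rising factorial (a)_k.
Consecutive-term ratio: r(k) = (3/4) * (k+1) (k+1) / [(k+3) (k+1)] - poly over poly, x = (3/4) from leading terms; C = 1 at k = 0.


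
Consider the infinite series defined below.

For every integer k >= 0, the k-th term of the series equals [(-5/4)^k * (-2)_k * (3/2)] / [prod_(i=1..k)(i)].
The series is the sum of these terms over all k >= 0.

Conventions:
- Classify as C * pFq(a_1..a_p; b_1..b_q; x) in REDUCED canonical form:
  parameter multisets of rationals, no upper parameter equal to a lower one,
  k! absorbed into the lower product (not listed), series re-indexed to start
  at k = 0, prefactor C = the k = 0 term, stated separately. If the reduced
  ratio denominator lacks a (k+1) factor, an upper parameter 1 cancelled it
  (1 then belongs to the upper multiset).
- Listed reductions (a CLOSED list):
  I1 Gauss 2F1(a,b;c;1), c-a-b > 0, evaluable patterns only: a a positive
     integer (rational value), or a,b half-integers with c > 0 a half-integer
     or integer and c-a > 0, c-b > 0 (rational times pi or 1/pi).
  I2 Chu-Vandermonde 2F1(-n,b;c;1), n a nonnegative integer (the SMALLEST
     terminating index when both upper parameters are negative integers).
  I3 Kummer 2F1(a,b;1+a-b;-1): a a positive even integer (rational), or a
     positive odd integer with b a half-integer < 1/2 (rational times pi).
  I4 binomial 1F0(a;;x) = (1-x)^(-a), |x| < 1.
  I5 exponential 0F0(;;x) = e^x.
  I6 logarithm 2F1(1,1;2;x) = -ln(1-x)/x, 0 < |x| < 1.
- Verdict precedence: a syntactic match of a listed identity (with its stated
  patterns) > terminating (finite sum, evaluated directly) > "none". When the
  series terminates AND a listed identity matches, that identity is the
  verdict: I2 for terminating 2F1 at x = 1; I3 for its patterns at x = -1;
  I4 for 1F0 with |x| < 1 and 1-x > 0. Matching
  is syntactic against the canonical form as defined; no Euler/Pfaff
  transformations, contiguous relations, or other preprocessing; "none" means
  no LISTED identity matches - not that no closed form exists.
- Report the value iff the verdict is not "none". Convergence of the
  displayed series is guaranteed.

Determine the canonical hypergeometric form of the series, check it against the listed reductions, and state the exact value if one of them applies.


The series (x = -5/4) is 1F0: upper {-2}, lower {-}, prefactor 3/2. Verdict: terminating. With -2 upstairs the series is a 3-term polynomial sum; evaluated term by term. Exact value: 243/32.

First insight: t_0 being 3/2, the product of the first k integers (C = 3/2, x = -5/4) is k!.
Term ratio: r(k) = (-5/4) * (k-2) / [(k+1)] - rational in k, leading ratio (-5/4); with t_0 = 3/2, classification follows.


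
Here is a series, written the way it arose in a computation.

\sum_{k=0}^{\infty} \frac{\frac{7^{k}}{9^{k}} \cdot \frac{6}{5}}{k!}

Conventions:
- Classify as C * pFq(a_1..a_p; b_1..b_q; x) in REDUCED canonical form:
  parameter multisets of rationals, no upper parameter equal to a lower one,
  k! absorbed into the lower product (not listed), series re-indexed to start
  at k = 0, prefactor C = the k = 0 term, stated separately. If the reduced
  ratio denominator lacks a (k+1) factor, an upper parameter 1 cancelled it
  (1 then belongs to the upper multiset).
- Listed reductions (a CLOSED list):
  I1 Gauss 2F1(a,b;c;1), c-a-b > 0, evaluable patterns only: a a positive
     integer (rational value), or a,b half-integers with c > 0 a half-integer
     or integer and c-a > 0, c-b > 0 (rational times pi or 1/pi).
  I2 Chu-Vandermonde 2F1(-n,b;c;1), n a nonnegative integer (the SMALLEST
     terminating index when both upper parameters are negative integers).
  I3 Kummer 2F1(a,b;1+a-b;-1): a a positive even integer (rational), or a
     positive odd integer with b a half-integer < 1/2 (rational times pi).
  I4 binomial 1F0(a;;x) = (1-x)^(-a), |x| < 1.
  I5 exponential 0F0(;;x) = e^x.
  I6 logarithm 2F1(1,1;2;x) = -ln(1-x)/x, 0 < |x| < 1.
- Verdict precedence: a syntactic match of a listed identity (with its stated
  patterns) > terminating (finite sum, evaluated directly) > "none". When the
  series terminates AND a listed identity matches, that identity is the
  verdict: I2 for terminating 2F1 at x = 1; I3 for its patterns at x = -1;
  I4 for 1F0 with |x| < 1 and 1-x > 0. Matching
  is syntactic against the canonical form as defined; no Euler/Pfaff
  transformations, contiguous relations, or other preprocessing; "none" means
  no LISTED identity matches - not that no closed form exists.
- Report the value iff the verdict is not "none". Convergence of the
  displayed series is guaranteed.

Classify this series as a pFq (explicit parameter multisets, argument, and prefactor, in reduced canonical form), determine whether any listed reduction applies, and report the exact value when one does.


The series (x = \frac{7}{9}) is 0F0: upper {-}, lower {-}, prefactor \frac{6}{5}. Verdict at x = \frac{7}{9}: the I5 exponential reduction matches (the 0F0 exponential series at x = \frac{7}{9}). Hence: \frac{6}{5} \cdot e^{\frac{7}{9}}.

Key observation: from the first term \frac{6}{5}: the two geometric factors (prefactor 6/5) combine into one argument.
Ratio: r(k) = \frac{7}{9} * 1 / [(k+1)] - rational; roots negated = parameters, x = \frac{7}{9}, C = \frac{6}{5}.


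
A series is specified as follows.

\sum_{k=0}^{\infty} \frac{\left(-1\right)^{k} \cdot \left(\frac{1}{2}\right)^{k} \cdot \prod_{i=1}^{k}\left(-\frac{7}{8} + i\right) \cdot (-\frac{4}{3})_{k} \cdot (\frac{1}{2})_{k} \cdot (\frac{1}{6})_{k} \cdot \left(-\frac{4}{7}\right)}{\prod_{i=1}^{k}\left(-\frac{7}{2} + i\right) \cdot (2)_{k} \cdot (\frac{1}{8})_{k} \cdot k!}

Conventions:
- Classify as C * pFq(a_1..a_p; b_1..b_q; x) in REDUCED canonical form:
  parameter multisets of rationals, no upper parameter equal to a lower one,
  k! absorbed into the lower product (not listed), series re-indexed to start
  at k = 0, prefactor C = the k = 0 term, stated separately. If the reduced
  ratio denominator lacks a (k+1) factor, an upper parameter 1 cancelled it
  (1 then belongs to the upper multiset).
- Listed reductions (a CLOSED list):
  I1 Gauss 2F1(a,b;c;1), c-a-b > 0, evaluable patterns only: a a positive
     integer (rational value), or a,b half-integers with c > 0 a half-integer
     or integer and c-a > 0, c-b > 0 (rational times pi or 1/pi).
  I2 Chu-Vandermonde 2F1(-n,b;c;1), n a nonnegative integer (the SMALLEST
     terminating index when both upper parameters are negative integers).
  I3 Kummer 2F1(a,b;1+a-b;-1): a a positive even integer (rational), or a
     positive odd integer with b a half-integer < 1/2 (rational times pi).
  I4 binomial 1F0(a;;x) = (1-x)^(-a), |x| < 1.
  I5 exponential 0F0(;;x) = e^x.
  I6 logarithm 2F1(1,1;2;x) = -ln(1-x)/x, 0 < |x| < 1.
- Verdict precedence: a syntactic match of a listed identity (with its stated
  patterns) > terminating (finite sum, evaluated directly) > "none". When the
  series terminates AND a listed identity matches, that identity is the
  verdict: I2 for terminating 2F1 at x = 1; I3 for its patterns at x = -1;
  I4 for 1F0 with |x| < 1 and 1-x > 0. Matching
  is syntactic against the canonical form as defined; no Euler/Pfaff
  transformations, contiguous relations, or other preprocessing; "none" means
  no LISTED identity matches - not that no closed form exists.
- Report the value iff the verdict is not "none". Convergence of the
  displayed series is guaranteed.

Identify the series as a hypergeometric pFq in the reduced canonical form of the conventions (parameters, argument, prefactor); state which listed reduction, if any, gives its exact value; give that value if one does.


With C = -\frac{4}{7}: the canonical form is 3F2(-\frac{4}{3}, \frac{1}{6}, \frac{1}{2}; -\frac{5}{2}, 2; -\frac{1}{2}). Verdict: none. No listed pattern accepts 3F2(-\frac{4}{3}, \frac{1}{6}, \frac{1}{2}; -\frac{5}{2}, 2; -\frac{1}{2}).

Key step: t_0 = -\frac{4}{7} here, and the parameter 1/8 appears in both the upper and lower lists and cancels.
Consecutive-term ratio: r(k) = -\frac{1}{2} * (k-\frac{4}{3}) (k+\frac{1}{6}) (k+\frac{1}{2}) / [(k-\frac{5}{2}) (k+2) (k+1)] - rational in k. x = -\frac{1}{2}; t_0 = -\frac{4}{7}; negate the roots.
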